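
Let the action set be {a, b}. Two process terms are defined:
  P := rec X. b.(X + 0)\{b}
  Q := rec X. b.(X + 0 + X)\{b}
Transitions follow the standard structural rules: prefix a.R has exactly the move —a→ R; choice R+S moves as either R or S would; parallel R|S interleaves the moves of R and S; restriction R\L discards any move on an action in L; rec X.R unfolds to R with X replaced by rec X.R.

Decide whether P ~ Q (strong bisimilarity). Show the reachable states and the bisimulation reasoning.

P's transition system — 2 states:
  p0 = rec X. b.(X + 0)\{b} ⊢ --b--▸ p1
  p1 = ((rec X. b.(X + 0)\{b}) + 0)\{b} ⊢ stopped
Q's transition system — 2 states:
  q0 = rec X. b.(X + 0 + X)\{b} ⊢ --b--▸ q1
  q1 = ((rec X. b.(X + 0 + X)\{b}) + 0 + (rec X. b.(X + 0 + X)\{b}))\{b} ⊢ stopped
Coarsest stable partition (strong bisimilarity classes):
  B0 = {p0, q0}
  B1 = {p1, q1}
p0 ∈ B0, q0 ∈ B0 → same block

P ~ Q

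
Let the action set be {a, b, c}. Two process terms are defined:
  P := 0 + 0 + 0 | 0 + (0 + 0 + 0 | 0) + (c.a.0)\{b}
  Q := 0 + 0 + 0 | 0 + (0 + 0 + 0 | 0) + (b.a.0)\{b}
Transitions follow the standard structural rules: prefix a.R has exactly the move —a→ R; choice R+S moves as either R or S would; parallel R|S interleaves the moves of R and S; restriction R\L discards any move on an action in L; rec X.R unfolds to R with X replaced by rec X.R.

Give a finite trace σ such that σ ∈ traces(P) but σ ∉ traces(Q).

P's transition system — 3 states:
  m0 = 0 + 0 + 0 | 0 + (0 + 0 + 0 | 0) + (c.a.0)\{b} has moves --c--▸ m1
  m1 = (a.0)\{b} has moves --a--▸ m2
  m2 = 0\{b} has moves ∅
Q's transition system — 1 states:
  n0 = 0 + 0 + 0 | 0 + (0 + 0 + 0 | 0) + (b.a.0)\{b} has moves ∅
Run σ = ⟨c⟩ on P: start {m0}
  step 1 (c): {m1}
  ✓ P
Run σ = ⟨c⟩ on Q: start {n0}
  step 1 (c): ∅ (Q stuck)

c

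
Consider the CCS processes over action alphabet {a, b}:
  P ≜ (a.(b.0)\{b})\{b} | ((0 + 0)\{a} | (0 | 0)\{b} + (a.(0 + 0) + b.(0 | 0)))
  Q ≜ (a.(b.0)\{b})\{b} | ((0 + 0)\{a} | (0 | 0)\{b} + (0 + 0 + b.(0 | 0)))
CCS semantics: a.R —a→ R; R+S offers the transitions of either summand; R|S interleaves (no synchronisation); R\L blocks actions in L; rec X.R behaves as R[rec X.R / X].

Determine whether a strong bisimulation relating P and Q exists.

P ≁ Q

P's transition system — 6 states:
  u0 = (a.(b.0)\{b})\{b} | ((0 + 0)\{a} | (0 | 0)\{b} + (a.(0 + 0) + b.(0 | 0))) → -a-> u1, -a-> u2, -b-> u3
  u1 = (a.(b.0)\{b})\{b} | (0 + 0) → -a-> u4
  u2 = (b.0)\{b}\{b} | ((0 + 0)\{a} | (0 | 0)\{b} + (a.(0 + 0) + b.(0 | 0))) → -a-> u4, -b-> u5
  u3 = (a.(b.0)\{b})\{b} | (0 | 0) → -a-> u5
  u4 = (b.0)\{b}\{b} | (0 + 0) → ∅
  u5 = (b.0)\{b}\{b} | (0 | 0) → ∅
Q's transition system — 4 states:
  v0 = (a.(b.0)\{b})\{b} | ((0 + 0)\{a} | (0 | 0)\{b} + (0 + 0 + b.(0 | 0))) → -a-> v1, -b-> v2
  v1 = (b.0)\{b}\{b} | ((0 + 0)\{a} | (0 | 0)\{b} + (0 + 0 + b.(0 | 0))) → -b-> v3
  v2 = (a.(b.0)\{b})\{b} | (0 | 0) → -a-> v3
  v3 = (b.0)\{b}\{b} | (0 | 0) → ∅
Partition-refinement fixed point:
  B0 = {u0}
  B1 = {u1, u3, v2}
  B2 = {u4, u5, v3}
  B3 = {u2}
  B4 = {v0}
  B5 = {v1}
u0 ∈ B0, v0 ∈ B4 → different blocks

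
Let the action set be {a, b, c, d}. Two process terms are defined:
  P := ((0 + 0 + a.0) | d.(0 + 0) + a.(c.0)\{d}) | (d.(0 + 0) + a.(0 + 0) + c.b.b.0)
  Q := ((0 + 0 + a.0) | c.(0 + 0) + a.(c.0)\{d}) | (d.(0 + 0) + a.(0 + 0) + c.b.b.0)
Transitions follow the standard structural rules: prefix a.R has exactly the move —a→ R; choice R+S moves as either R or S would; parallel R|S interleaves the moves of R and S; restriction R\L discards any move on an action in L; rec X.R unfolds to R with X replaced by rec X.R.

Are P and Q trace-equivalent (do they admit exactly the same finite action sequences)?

LTS(P): 30 reachable states
  m0 = ((0 + 0 + a.0) | d.(0 + 0) + a.(c.0)\{d}) | (d.(0 + 0) + a.(0 + 0) + c.b.b.0) :: --a--▸ m1, --a--▸ m2, --a--▸ m3, --c--▸ m4, --d--▸ m1, --d--▸ m5
  m1 = ((0 + 0 + a.0) | d.(0 + 0) + a.(c.0)\{d}) | (0 + 0) :: --a--▸ m6, --a--▸ m7, --d--▸ m8
  m2 = (c.0)\{d} | (d.(0 + 0) + a.(0 + 0) + c.b.b.0) :: --a--▸ m6, --c--▸ m10, --c--▸ m9, --d--▸ m6
  m3 = 0 | d.(0 + 0) | (d.(0 + 0) + a.(0 + 0) + c.b.b.0) :: --a--▸ m7, --c--▸ m11, --d--▸ m12, --d--▸ m7
  m4 = ((0 + 0 + a.0) | d.(0 + 0) + a.(c.0)\{d}) | b.b.0 :: --a--▸ m11, --a--▸ m9, --b--▸ m13, --d--▸ m14
  m5 = (0 + 0 + a.0) | (0 + 0) | (d.(0 + 0) + a.(0 + 0) + c.b.b.0) :: --a--▸ m12, --a--▸ m8, --c--▸ m14, --d--▸ m8
  m6 = (c.0)\{d} | (0 + 0) :: --c--▸ m15
  m7 = 0 | d.(0 + 0) | (0 + 0) :: --d--▸ m16
  m8 = (0 + 0 + a.0) | (0 + 0) | (0 + 0) :: --a--▸ m16
  m9 = (c.0)\{d} | b.b.0 :: --b--▸ m17, --c--▸ m18
  m10 = 0\{d} | (d.(0 + 0) + a.(0 + 0) + c.b.b.0) :: --a--▸ m15, --c--▸ m18, --d--▸ m15
  m11 = 0 | d.(0 + 0) | b.b.0 :: --b--▸ m19, --d--▸ m20
  m12 = 0 | (0 + 0) | (d.(0 + 0) + a.(0 + 0) + c.b.b.0) :: --a--▸ m16, --c--▸ m20, --d--▸ m16
  m13 = ((0 + 0 + a.0) | d.(0 + 0) + a.(c.0)\{d}) | b.0 :: --a--▸ m17, --a--▸ m19, --b--▸ m21, --d--▸ m22
  m14 = (0 + 0 + a.0) | (0 + 0) | b.b.0 :: --a--▸ m20, --b--▸ m22
  m15 = 0\{d} | (0 + 0) :: ·
  m16 = 0 | (0 + 0) | (0 + 0) :: ·
  m17 = (c.0)\{d} | b.0 :: --b--▸ m23, --c--▸ m24
  m18 = 0\{d} | b.b.0 :: --b--▸ m24
  m19 = 0 | d.(0 + 0) | b.0 :: --b--▸ m25, --d--▸ m26
  m20 = 0 | (0 + 0) | b.b.0 :: --b--▸ m26
  m21 = ((0 + 0 + a.0) | d.(0 + 0) + a.(c.0)\{d}) | 0 :: --a--▸ m23, --a--▸ m25, --d--▸ m27
  m22 = (0 + 0 + a.0) | (0 + 0) | b.0 :: --a--▸ m26, --b--▸ m27
  m23 = (c.0)\{d} | 0 :: --c--▸ m28
  m24 = 0\{d} | b.0 :: --b--▸ m28
  m25 = 0 | d.(0 + 0) | 0 :: --d--▸ m29
  m26 = 0 | (0 + 0) | b.0 :: --b--▸ m29
  m27 = (0 + 0 + a.0) | (0 + 0) | 0 :: --a--▸ m29
  m28 = 0\{d} | 0 :: ·
  m29 = 0 | (0 + 0) | 0 :: ·
LTS(Q): 30 reachable states
  n0 = ((0 + 0 + a.0) | c.(0 + 0) + a.(c.0)\{d}) | (d.(0 + 0) + a.(0 + 0) + c.b.b.0) :: --a--▸ n1, --a--▸ n2, --a--▸ n3, --c--▸ n4, --c--▸ n5, --d--▸ n1
  n1 = ((0 + 0 + a.0) | c.(0 + 0) + a.(c.0)\{d}) | (0 + 0) :: --a--▸ n6, --a--▸ n7, --c--▸ n8
  n2 = (c.0)\{d} | (d.(0 + 0) + a.(0 + 0) + c.b.b.0) :: --a--▸ n6, --c--▸ n10, --c--▸ n9, --d--▸ n6
  n3 = 0 | c.(0 + 0) | (d.(0 + 0) + a.(0 + 0) + c.b.b.0) :: --a--▸ n7, --c--▸ n11, --c--▸ n12, --d--▸ n7
  n4 = ((0 + 0 + a.0) | c.(0 + 0) + a.(c.0)\{d}) | b.b.0 :: --a--▸ n12, --a--▸ n9, --b--▸ n13, --c--▸ n14
  n5 = (0 + 0 + a.0) | (0 + 0) | (d.(0 + 0) + a.(0 + 0) + c.b.b.0) :: --a--▸ n11, --a--▸ n8, --c--▸ n14, --d--▸ n8
  n6 = (c.0)\{d} | (0 + 0) :: --c--▸ n15
  n7 = 0 | c.(0 + 0) | (0 + 0) :: --c--▸ n16
  n8 = (0 + 0 + a.0) | (0 + 0) | (0 + 0) :: --a--▸ n16
  n9 = (c.0)\{d} | b.b.0 :: --b--▸ n17, --c--▸ n18
  n10 = 0\{d} | (d.(0 + 0) + a.(0 + 0) + c.b.b.0) :: --a--▸ n15, --c--▸ n18, --d--▸ n15
  n11 = 0 | (0 + 0) | (d.(0 + 0) + a.(0 + 0) + c.b.b.0) :: --a--▸ n16, --c--▸ n19, --d--▸ n16
  n12 = 0 | c.(0 + 0) | b.b.0 :: --b--▸ n20, --c--▸ n19
  n13 = ((0 + 0 + a.0) | c.(0 + 0) + a.(c.0)\{d}) | b.0 :: --a--▸ n17, --a--▸ n20, --b--▸ n21, --c--▸ n22
  n14 = (0 + 0 + a.0) | (0 + 0) | b.b.0 :: --a--▸ n19, --b--▸ n22
  n15 = 0\{d} | (0 + 0) :: ·
  n16 = 0 | (0 + 0) | (0 + 0) :: ·
  n17 = (c.0)\{d} | b.0 :: --b--▸ n23, --c--▸ n24
  n18 = 0\{d} | b.b.0 :: --b--▸ n24
  n19 = 0 | (0 + 0) | b.b.0 :: --b--▸ n25
  n20 = 0 | c.(0 + 0) | b.0 :: --b--▸ n26, --c--▸ n25
  n21 = ((0 + 0 + a.0) | c.(0 + 0) + a.(c.0)\{d}) | 0 :: --a--▸ n23, --a--▸ n26, --c--▸ n27
  n22 = (0 + 0 + a.0) | (0 + 0) | b.0 :: --a--▸ n25, --b--▸ n27
  n23 = (c.0)\{d} | 0 :: --c--▸ n28
  n24 = 0\{d} | b.0 :: --b--▸ n28
  n25 = 0 | (0 + 0) | b.0 :: --b--▸ n29
  n26 = 0 | c.(0 + 0) | 0 :: --c--▸ n29
  n27 = (0 + 0 + a.0) | (0 + 0) | 0 :: --a--▸ n29
  n28 = 0\{d} | 0 :: ·
  n29 = 0 | (0 + 0) | 0 :: ·
Trace ⟨dd⟩ through P, begin at {m0}:
  after d @ step 1: {m1, m5}
  after d @ step 2: {m8}
  P completes σ.
Trace ⟨dd⟩ through Q, begin at {n0}:
  after d @ step 1: {n1}
  after d @ step 2: ∅ (Q stuck)

traces(P) ≠ traces(Q) — witness ⟨dd⟩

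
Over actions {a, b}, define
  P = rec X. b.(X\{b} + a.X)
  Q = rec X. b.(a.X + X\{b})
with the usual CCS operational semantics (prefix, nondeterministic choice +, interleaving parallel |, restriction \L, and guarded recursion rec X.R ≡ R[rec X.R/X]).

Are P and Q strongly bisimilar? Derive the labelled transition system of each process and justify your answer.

P's transition system — 2 states:
  s0 = rec X. b.(X\{b} + a.X) | -b-> s1
  s1 = (rec X. b.(X\{b} + a.X))\{b} + a.(rec X. b.(X\{b} + a.X)) | -a-> s0
Q's transition system — 2 states:
  t0 = rec X. b.(a.X + X\{b}) | -b-> t1
  t1 = a.(rec X. b.(a.X + X\{b})) + (rec X. b.(a.X + X\{b}))\{b} | -a-> t0
Partition-refinement fixed point:
  B0 = {s0, t0}
  B1 = {s1, t1}
s0 ∈ B0, t0 ∈ B0 → same block

bisimilar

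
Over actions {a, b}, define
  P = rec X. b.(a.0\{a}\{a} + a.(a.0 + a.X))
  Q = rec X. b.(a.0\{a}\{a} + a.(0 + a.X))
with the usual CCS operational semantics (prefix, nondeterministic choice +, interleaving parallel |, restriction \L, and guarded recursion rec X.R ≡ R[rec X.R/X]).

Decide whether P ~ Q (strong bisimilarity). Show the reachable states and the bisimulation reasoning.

LTS(P): 5 reachable states
  p0 = rec X. b.(a.0\{a}\{a} + a.(a.0 + a.X)) | -b-> p1
  p1 = a.0\{a}\{a} + a.(a.0 + a.(rec X. b.(a.0\{a}\{a} + a.(a.0 + a.X)))) | -a-> p2, -a-> p3
  p2 = 0\{a}\{a} | (no moves)
  p3 = a.0 + a.(rec X. b.(a.0\{a}\{a} + a.(a.0 + a.X))) | -a-> p0, -a-> p4
  p4 = 0 | (no moves)
LTS(Q): 4 reachable states
  q0 = rec X. b.(a.0\{a}\{a} + a.(0 + a.X)) | -b-> q1
  q1 = a.0\{a}\{a} + a.(0 + a.(rec X. b.(a.0\{a}\{a} + a.(0 + a.X)))) | -a-> q2, -a-> q3
  q2 = 0 + a.(rec X. b.(a.0\{a}\{a} + a.(0 + a.X))) | -a-> q0
  q3 = 0\{a}\{a} | (no moves)
Bisimilarity quotient blocks:
  B0 = {p0}
  B1 = {p1}
  B2 = {p3}
  B3 = {p2, p4, q3}
  B4 = {q0}
  B5 = {q1}
  B6 = {q2}
p0 ∈ B0, q0 ∈ B4 → different blocks

NO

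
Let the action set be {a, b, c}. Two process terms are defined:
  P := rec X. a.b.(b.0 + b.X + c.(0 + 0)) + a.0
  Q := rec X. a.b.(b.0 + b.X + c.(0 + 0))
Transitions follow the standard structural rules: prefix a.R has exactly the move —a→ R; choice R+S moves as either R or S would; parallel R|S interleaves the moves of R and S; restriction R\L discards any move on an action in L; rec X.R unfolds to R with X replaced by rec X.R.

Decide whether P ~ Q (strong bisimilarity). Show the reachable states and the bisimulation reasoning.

Reachable graph of P (5 states):
  s0 = rec X. a.b.(b.0 + b.X + c.(0 + 0)) + a.0 :: -a-> s1, -a-> s2
  s1 = 0 :: deadlocked
  s2 = b.(b.0 + b.(rec X. a.b.(b.0 + b.X + c.(0 + 0)) + a.0) + c.(0 + 0)) :: -b-> s3
  s3 = b.0 + b.(rec X. a.b.(b.0 + b.X + c.(0 + 0)) + a.0) + c.(0 + 0) :: -b-> s0, -b-> s1, -c-> s4
  s4 = 0 + 0 :: deadlocked
Reachable graph of Q (5 states):
  t0 = rec X. a.b.(b.0 + b.X + c.(0 + 0)) :: -a-> t1
  t1 = b.(b.0 + b.(rec X. a.b.(b.0 + b.X + c.(0 + 0))) + c.(0 + 0)) :: -b-> t2
  t2 = b.0 + b.(rec X. a.b.(b.0 + b.X + c.(0 + 0))) + c.(0 + 0) :: -b-> t0, -b-> t3, -c-> t4
  t3 = 0 :: deadlocked
  t4 = 0 + 0 :: deadlocked
Coarsest stable partition (strong bisimilarity classes):
  B0 = {s0}
  B1 = {s2}
  B2 = {s3}
  B3 = {s1, s4, t3, t4}
  B4 = {t0}
  B5 = {t1}
  B6 = {t2}
s0 ∈ B0, t0 ∈ B4 → different blocks

NO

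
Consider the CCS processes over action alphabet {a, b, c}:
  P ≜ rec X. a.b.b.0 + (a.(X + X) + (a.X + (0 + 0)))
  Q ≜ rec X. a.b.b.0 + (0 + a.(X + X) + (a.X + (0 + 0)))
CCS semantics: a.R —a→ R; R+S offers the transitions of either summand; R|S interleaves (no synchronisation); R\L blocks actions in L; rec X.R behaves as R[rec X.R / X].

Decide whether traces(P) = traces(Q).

YES

Reachable graph of P (5 states):
  u0 = rec X. a.b.b.0 + (a.(X + X) + (a.X + (0 + 0))) ⊢ -a-> u0, -a-> u1, -a-> u2
  u1 = (rec X. a.b.b.0 + (a.(X + X) + (a.X + (0 + 0)))) + (rec X. a.b.b.0 + (a.(X + X) + (a.X + (0 + 0)))) ⊢ -a-> u0, -a-> u1, -a-> u2
  u2 = b.b.0 ⊢ -b-> u3
  u3 = b.0 ⊢ -b-> u4
  u4 = 0 ⊢ ·
Reachable graph of Q (5 states):
  v0 = rec X. a.b.b.0 + (0 + a.(X + X) + (a.X + (0 + 0))) ⊢ -a-> v0, -a-> v1, -a-> v2
  v1 = (rec X. a.b.b.0 + (0 + a.(X + X) + (a.X + (0 + 0)))) + (rec X. a.b.b.0 + (0 + a.(X + X) + (a.X + (0 + 0)))) ⊢ -a-> v0, -a-> v1, -a-> v2
  v2 = b.b.0 ⊢ -b-> v3
  v3 = b.0 ⊢ -b-> v4
  v4 = 0 ⊢ ·
Partition-refinement fixed point:
  B0 = {u0, u1, v0, v1}
  B1 = {u2, v2}
  B2 = {u3, v3}
  B3 = {u4, v4}
u0 ∈ B0, v0 ∈ B0 → same block
Bisimilar ⇒ trace-equivalent.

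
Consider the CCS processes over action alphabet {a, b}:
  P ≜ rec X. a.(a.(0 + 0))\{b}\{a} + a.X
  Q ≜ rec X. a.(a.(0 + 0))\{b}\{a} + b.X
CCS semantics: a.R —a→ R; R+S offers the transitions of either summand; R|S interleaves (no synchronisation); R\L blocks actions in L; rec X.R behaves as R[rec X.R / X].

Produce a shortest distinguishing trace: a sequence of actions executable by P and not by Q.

P's transition system — 2 states:
  s0 = rec X. a.(a.(0 + 0))\{b}\{a} + a.X | —a→ s0, —a→ s1
  s1 = (a.(0 + 0))\{b}\{a} | ∅
Q's transition system — 2 states:
  t0 = rec X. a.(a.(0 + 0))\{b}\{a} + b.X | —a→ t1, —b→ t0
  t1 = (a.(0 + 0))\{b}\{a} | ∅
Trace ⟨aa⟩ through P, begin at {s0}:
  [1] a ⇒ {s0, s1}
  [2] a ⇒ {s0, s1}
  — P admits the full trace.
Trace ⟨aa⟩ through Q, begin at {t0}:
  [1] a ⇒ {t1}
  [2] a ⇒ no successor for Q

aa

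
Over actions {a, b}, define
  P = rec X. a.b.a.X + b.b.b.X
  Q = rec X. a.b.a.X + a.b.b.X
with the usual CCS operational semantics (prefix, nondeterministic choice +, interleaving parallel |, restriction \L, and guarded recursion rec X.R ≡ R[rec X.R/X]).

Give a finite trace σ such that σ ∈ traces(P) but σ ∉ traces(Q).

LTS(P): 5 reachable states
  u0 = rec X. a.b.a.X + b.b.b.X ⊢ —a→ u1, —b→ u2
  u1 = b.a.(rec X. a.b.a.X + b.b.b.X) ⊢ —b→ u3
  u2 = b.b.(rec X. a.b.a.X + b.b.b.X) ⊢ —b→ u4
  u3 = a.(rec X. a.b.a.X + b.b.b.X) ⊢ —a→ u0
  u4 = b.(rec X. a.b.a.X + b.b.b.X) ⊢ —b→ u0
LTS(Q): 5 reachable states
  v0 = rec X. a.b.a.X + a.b.b.X ⊢ —a→ v1, —a→ v2
  v1 = b.a.(rec X. a.b.a.X + a.b.b.X) ⊢ —b→ v3
  v2 = b.b.(rec X. a.b.a.X + a.b.b.X) ⊢ —b→ v4
  v3 = a.(rec X. a.b.a.X + a.b.b.X) ⊢ —a→ v0
  v4 = b.(rec X. a.b.a.X + a.b.b.X) ⊢ —b→ v0
Run σ = ⟨b⟩ on P: start {u0}
  step 1 (b): {u2}
  — P admits the full trace.
Run σ = ⟨b⟩ on Q: start {v0}
  step 1 (b): ∅  — Q cannot continue

b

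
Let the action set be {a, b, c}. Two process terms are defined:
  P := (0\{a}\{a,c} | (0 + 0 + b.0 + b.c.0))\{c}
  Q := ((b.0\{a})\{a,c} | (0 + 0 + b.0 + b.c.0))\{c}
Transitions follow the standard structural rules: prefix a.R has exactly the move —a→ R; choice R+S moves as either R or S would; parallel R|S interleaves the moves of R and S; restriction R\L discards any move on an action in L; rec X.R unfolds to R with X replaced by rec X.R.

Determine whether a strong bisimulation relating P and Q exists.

Reachable graph of P (3 states):
  u0 = (0\{a}\{a,c} | (0 + 0 + b.0 + b.c.0))\{c} has moves ··b··> u1, ··b··> u2
  u1 = (0\{a}\{a,c} | 0)\{c} has moves ·
  u2 = (0\{a}\{a,c} | c.0)\{c} has moves ·
Reachable graph of Q (6 states):
  v0 = ((b.0\{a})\{a,c} | (0 + 0 + b.0 + b.c.0))\{c} has moves ··b··> v1, ··b··> v2, ··b··> v3
  v1 = ((b.0\{a})\{a,c} | 0)\{c} has moves ··b··> v4
  v2 = ((b.0\{a})\{a,c} | c.0)\{c} has moves ··b··> v5
  v3 = (0\{a}\{a,c} | (0 + 0 + b.0 + b.c.0))\{c} has moves ··b··> v4, ··b··> v5
  v4 = (0\{a}\{a,c} | 0)\{c} has moves ·
  v5 = (0\{a}\{a,c} | c.0)\{c} has moves ·
Partition-refinement fixed point:
  B0 = {u0, v1, v2, v3}
  B1 = {u1, u2, v4, v5}
  B2 = {v0}
u0 ∈ B0, v0 ∈ B2 → different blocks

P ≁ Q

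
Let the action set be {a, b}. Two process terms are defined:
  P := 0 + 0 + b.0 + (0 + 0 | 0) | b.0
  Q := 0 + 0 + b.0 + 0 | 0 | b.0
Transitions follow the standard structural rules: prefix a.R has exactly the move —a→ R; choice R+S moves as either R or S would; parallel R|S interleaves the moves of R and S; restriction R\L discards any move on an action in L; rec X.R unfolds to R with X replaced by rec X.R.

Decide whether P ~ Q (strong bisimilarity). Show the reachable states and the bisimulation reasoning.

LTS(P): 3 reachable states
  p0 = 0 + 0 + b.0 + (0 + 0 | 0) | b.0 ⊢ --b--▸ p1, --b--▸ p2
  p1 = (0 + 0 | 0) | 0 ⊢ stopped
  p2 = 0 ⊢ stopped
LTS(Q): 3 reachable states
  q0 = 0 + 0 + b.0 + 0 | 0 | b.0 ⊢ --b--▸ q1, --b--▸ q2
  q1 = 0 ⊢ stopped
  q2 = 0 | 0 | 0 ⊢ stopped
Coarsest stable partition (strong bisimilarity classes):
  B0 = {p0, q0}
  B1 = {p1, p2, q1, q2}
p0 ∈ B0, q0 ∈ B0 → same block

P ~ Q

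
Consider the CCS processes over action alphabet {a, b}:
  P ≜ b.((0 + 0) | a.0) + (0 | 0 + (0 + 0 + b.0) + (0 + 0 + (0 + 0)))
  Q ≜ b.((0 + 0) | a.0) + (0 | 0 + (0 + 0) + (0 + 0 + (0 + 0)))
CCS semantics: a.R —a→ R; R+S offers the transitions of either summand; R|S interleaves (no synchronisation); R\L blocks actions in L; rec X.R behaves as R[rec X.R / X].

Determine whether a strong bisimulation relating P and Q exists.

Reachable graph of P (4 states):
  m0 = b.((0 + 0) | a.0) + (0 | 0 + (0 + 0 + b.0) + (0 + 0 + (0 + 0))) :: ··b··> m1, ··b··> m2
  m1 = (0 + 0) | a.0 :: ··a··> m3
  m2 = 0 :: stopped
  m3 = (0 + 0) | 0 :: stopped
Reachable graph of Q (3 states):
  n0 = b.((0 + 0) | a.0) + (0 | 0 + (0 + 0) + (0 + 0 + (0 + 0))) :: ··b··> n1
  n1 = (0 + 0) | a.0 :: ··a··> n2
  n2 = (0 + 0) | 0 :: stopped
Coarsest stable partition (strong bisimilarity classes):
  B0 = {m0}
  B1 = {m1, n1}
  B2 = {m2, m3, n2}
  B3 = {n0}
m0 ∈ B0, n0 ∈ B3 → different blocks

NO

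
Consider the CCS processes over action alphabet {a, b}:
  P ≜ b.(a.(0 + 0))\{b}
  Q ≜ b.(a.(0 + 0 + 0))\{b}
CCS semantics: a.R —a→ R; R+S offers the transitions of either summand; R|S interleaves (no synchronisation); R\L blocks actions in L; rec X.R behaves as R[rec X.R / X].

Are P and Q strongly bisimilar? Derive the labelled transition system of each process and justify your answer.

bisimilar

LTS(P): 3 reachable states
  p0 = b.(a.(0 + 0))\{b} | -b-> p1
  p1 = (a.(0 + 0))\{b} | -a-> p2
  p2 = (0 + 0)\{b} | ∅
LTS(Q): 3 reachable states
  q0 = b.(a.(0 + 0 + 0))\{b} | -b-> q1
  q1 = (a.(0 + 0 + 0))\{b} | -a-> q2
  q2 = (0 + 0 + 0)\{b} | ∅
Coarsest stable partition (strong bisimilarity classes):
  B0 = {p0, q0}
  B1 = {p1, q1}
  B2 = {p2, q2}
p0 ∈ B0, q0 ∈ B0 → same block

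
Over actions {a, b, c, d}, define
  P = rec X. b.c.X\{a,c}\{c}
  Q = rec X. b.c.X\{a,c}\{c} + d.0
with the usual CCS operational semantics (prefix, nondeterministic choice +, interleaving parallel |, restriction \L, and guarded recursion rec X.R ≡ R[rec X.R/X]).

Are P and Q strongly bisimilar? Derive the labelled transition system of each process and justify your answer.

not bisimilar

LTS(P): 4 reachable states
  m0 = rec X. b.c.X\{a,c}\{c} ⊢ -b-> m1
  m1 = c.(rec X. b.c.X\{a,c}\{c})\{a,c}\{c} ⊢ -c-> m2
  m2 = (rec X. b.c.X\{a,c}\{c})\{a,c}\{c} ⊢ -b-> m3
  m3 = (c.(rec X. b.c.X\{a,c}\{c})\{a,c}\{c})\{a,c}\{c} ⊢ stopped
LTS(Q): 6 reachable states
  n0 = rec X. b.c.X\{a,c}\{c} + d.0 ⊢ -b-> n1, -d-> n2
  n1 = c.(rec X. b.c.X\{a,c}\{c} + d.0)\{a,c}\{c} ⊢ -c-> n3
  n2 = 0 ⊢ stopped
  n3 = (rec X. b.c.X\{a,c}\{c} + d.0)\{a,c}\{c} ⊢ -b-> n4, -d-> n5
  n4 = (c.(rec X. b.c.X\{a,c}\{c} + d.0)\{a,c}\{c})\{a,c}\{c} ⊢ stopped
  n5 = 0\{a,c}\{c} ⊢ stopped
Coarsest stable partition (strong bisimilarity classes):
  B0 = {m0}
  B1 = {m1}
  B2 = {m2}
  B3 = {m3, n2, n4, n5}
  B4 = {n0}
  B5 = {n1}
  B6 = {n3}
m0 ∈ B0, n0 ∈ B4 → different blocks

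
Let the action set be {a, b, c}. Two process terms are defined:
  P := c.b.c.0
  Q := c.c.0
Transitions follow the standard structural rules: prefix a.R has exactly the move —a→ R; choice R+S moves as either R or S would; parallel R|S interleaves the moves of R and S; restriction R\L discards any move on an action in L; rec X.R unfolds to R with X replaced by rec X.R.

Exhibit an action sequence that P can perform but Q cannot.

Reachable graph of P (4 states):
  s0 = c.b.c.0 :: =c=> s1
  s1 = b.c.0 :: =b=> s2
  s2 = c.0 :: =c=> s3
  s3 = 0 :: deadlocked
Reachable graph of Q (3 states):
  t0 = c.c.0 :: =c=> t1
  t1 = c.0 :: =c=> t2
  t2 = 0 :: deadlocked
Run σ = ⟨cb⟩ on P: start {s0}
  [1] c ⇒ {s1}
  [2] b ⇒ {s2}
  ✓ P
Run σ = ⟨cb⟩ on Q: start {t0}
  [1] c ⇒ {t1}
  [2] b ⇒ ∅  — Q cannot continue

cb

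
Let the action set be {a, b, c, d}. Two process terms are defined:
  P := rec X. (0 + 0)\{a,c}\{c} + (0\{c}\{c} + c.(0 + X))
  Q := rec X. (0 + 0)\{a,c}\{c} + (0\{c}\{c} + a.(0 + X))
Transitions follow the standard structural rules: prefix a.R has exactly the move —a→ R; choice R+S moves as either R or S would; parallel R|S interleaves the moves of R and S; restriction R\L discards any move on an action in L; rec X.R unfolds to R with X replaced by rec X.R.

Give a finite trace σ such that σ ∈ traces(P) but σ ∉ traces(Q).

c

Reachable graph of P (2 states):
  u0 = rec X. (0 + 0)\{a,c}\{c} + (0\{c}\{c} + c.(0 + X)) has moves =c=> u1
  u1 = 0 + (rec X. (0 + 0)\{a,c}\{c} + (0\{c}\{c} + c.(0 + X))) has moves =c=> u1
Reachable graph of Q (2 states):
  v0 = rec X. (0 + 0)\{a,c}\{c} + (0\{c}\{c} + a.(0 + X)) has moves =a=> v1
  v1 = 0 + (rec X. (0 + 0)\{a,c}\{c} + (0\{c}\{c} + a.(0 + X))) has moves =a=> v1
Executing c from P (initial set {u0}):
  step 1 (c): {u1}
  ✓ P
Executing c from Q (initial set {v0}):
  step 1 (c): no successor for Q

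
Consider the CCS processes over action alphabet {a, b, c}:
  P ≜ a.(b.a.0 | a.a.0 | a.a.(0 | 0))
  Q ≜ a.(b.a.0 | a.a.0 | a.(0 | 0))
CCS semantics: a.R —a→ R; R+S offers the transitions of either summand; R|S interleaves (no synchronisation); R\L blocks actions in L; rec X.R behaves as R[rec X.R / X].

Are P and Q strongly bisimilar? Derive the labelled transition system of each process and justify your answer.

not bisimilar

LTS(P): 28 reachable states
  u0 = a.(b.a.0 | a.a.0 | a.a.(0 | 0)) → ··a··> u1
  u1 = b.a.0 | a.a.0 | a.a.(0 | 0) → ··a··> u2, ··a··> u3, ··b··> u4
  u2 = b.a.0 | a.0 | a.a.(0 | 0) → ··a··> u5, ··a··> u6, ··b··> u7
  u3 = b.a.0 | a.a.0 | a.(0 | 0) → ··a··> u6, ··a··> u8, ··b··> u9
  u4 = a.0 | a.a.0 | a.a.(0 | 0) → ··a··> u10, ··a··> u7, ··a··> u9
  u5 = b.a.0 | 0 | a.a.(0 | 0) → ··a··> u11, ··b··> u12
  u6 = b.a.0 | a.0 | a.(0 | 0) → ··a··> u11, ··a··> u13, ··b··> u14
  u7 = a.0 | a.0 | a.a.(0 | 0) → ··a··> u12, ··a··> u14, ··a··> u15
  u8 = b.a.0 | a.a.0 | (0 | 0) → ··a··> u13, ··b··> u16
  u9 = a.0 | a.a.0 | a.(0 | 0) → ··a··> u14, ··a··> u16, ··a··> u17
  u10 = 0 | a.a.0 | a.a.(0 | 0) → ··a··> u15, ··a··> u17
  u11 = b.a.0 | 0 | a.(0 | 0) → ··a··> u18, ··b··> u19
  u12 = a.0 | 0 | a.a.(0 | 0) → ··a··> u19, ··a··> u20
  u13 = b.a.0 | a.0 | (0 | 0) → ··a··> u18, ··b··> u21
  u14 = a.0 | a.0 | a.(0 | 0) → ··a··> u19, ··a··> u21, ··a··> u22
  u15 = 0 | a.0 | a.a.(0 | 0) → ··a··> u20, ··a··> u22
  u16 = a.0 | a.a.0 | (0 | 0) → ··a··> u21, ··a··> u23
  u17 = 0 | a.a.0 | a.(0 | 0) → ··a··> u22, ··a··> u23
  u18 = b.a.0 | 0 | (0 | 0) → ··b··> u24
  u19 = a.0 | 0 | a.(0 | 0) → ··a··> u24, ··a··> u25
  u20 = 0 | 0 | a.a.(0 | 0) → ··a··> u25
  u21 = a.0 | a.0 | (0 | 0) → ··a··> u24, ··a··> u26
  u22 = 0 | a.0 | a.(0 | 0) → ··a··> u25, ··a··> u26
  u23 = 0 | a.a.0 | (0 | 0) → ··a··> u26
  u24 = a.0 | 0 | (0 | 0) → ··a··> u27
  u25 = 0 | 0 | a.(0 | 0) → ··a··> u27
  u26 = 0 | a.0 | (0 | 0) → ··a··> u27
  u27 = 0 | 0 | (0 | 0) → stopped
LTS(Q): 19 reachable states
  v0 = a.(b.a.0 | a.a.0 | a.(0 | 0)) → ··a··> v1
  v1 = b.a.0 | a.a.0 | a.(0 | 0) → ··a··> v2, ··a··> v3, ··b··> v4
  v2 = b.a.0 | a.0 | a.(0 | 0) → ··a··> v5, ··a··> v6, ··b··> v7
  v3 = b.a.0 | a.a.0 | (0 | 0) → ··a··> v6, ··b··> v8
  v4 = a.0 | a.a.0 | a.(0 | 0) → ··a··> v7, ··a··> v8, ··a··> v9
  v5 = b.a.0 | 0 | a.(0 | 0) → ··a··> v10, ··b··> v11
  v6 = b.a.0 | a.0 | (0 | 0) → ··a··> v10, ··b··> v12
  v7 = a.0 | a.0 | a.(0 | 0) → ··a··> v11, ··a··> v12, ··a··> v13
  v8 = a.0 | a.a.0 | (0 | 0) → ··a··> v12, ··a··> v14
  v9 = 0 | a.a.0 | a.(0 | 0) → ··a··> v13, ··a··> v14
  v10 = b.a.0 | 0 | (0 | 0) → ··b··> v15
  v11 = a.0 | 0 | a.(0 | 0) → ··a··> v15, ··a··> v16
  v12 = a.0 | a.0 | (0 | 0) → ··a··> v15, ··a··> v17
  v13 = 0 | a.0 | a.(0 | 0) → ··a··> v16, ··a··> v17
  v14 = 0 | a.a.0 | (0 | 0) → ··a··> v17
  v15 = a.0 | 0 | (0 | 0) → ··a··> v18
  v16 = 0 | 0 | a.(0 | 0) → ··a··> v18
  v17 = 0 | a.0 | (0 | 0) → ··a··> v18
  v18 = 0 | 0 | (0 | 0) → stopped
Partition-refinement fixed point:
  B0 = {u0}
  B1 = {u1}
  B2 = {u4}
  B3 = {u10, u7, u9, v4}
  B4 = {u12, u14, u15, u16, u17, v7, v8, v9}
  B5 = {u19, u20, u21, u22, u23, v11, v12, v13, v14}
  B6 = {u24, u25, u26, v15, v16, v17}
  B7 = {u27, v18}
  B8 = {u2, u3, v1}
  B9 = {u5, u6, u8, v2, v3}
  B10 = {u11, u13, v5, v6}
  B11 = {u18, v10}
  B12 = {v0}
u0 ∈ B0, v0 ∈ B12 → different blocks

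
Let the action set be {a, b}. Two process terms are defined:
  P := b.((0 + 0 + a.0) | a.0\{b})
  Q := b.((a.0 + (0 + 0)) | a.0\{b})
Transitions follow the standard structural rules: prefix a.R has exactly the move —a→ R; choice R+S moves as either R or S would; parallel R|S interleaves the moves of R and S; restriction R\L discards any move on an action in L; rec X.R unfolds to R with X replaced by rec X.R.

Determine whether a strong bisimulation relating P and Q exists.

P's transition system — 5 states:
  s0 = b.((0 + 0 + a.0) | a.0\{b}) has moves -b-> s1
  s1 = (0 + 0 + a.0) | a.0\{b} has moves -a-> s2, -a-> s3
  s2 = (0 + 0 + a.0) | 0\{b} has moves -a-> s4
  s3 = 0 | a.0\{b} has moves -a-> s4
  s4 = 0 | 0\{b} has moves ·
Q's transition system — 5 states:
  t0 = b.((a.0 + (0 + 0)) | a.0\{b}) has moves -b-> t1
  t1 = (a.0 + (0 + 0)) | a.0\{b} has moves -a-> t2, -a-> t3
  t2 = (a.0 + (0 + 0)) | 0\{b} has moves -a-> t4
  t3 = 0 | a.0\{b} has moves -a-> t4
  t4 = 0 | 0\{b} has moves ·
Bisimilarity quotient blocks:
  B0 = {s0, t0}
  B1 = {s1, t1}
  B2 = {s2, s3, t2, t3}
  B3 = {s4, t4}
s0 ∈ B0, t0 ∈ B0 → same block

YES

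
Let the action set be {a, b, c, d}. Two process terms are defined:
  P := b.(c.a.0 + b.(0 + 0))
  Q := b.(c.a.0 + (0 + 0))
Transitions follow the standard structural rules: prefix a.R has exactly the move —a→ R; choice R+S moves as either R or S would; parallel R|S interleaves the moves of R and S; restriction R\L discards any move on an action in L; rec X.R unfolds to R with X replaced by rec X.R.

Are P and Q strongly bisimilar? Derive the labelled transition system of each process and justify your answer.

Reachable graph of P (5 states):
  u0 = b.(c.a.0 + b.(0 + 0)) ⊢ --b--▸ u1
  u1 = c.a.0 + b.(0 + 0) ⊢ --b--▸ u2, --c--▸ u3
  u2 = 0 + 0 ⊢ stopped
  u3 = a.0 ⊢ --a--▸ u4
  u4 = 0 ⊢ stopped
Reachable graph of Q (4 states):
  v0 = b.(c.a.0 + (0 + 0)) ⊢ --b--▸ v1
  v1 = c.a.0 + (0 + 0) ⊢ --c--▸ v2
  v2 = a.0 ⊢ --a--▸ v3
  v3 = 0 ⊢ stopped
Partition-refinement fixed point:
  B0 = {u0}
  B1 = {u1}
  B2 = {u2, u4, v3}
  B3 = {u3, v2}
  B4 = {v0}
  B5 = {v1}
u0 ∈ B0, v0 ∈ B4 → different blocks

not bisimilar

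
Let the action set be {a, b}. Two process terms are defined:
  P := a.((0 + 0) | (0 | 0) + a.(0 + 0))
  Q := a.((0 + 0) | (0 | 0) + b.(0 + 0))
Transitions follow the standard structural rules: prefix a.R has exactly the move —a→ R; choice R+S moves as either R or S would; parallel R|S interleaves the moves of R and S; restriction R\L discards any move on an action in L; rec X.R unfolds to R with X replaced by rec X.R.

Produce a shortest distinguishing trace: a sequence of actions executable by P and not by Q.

P's transition system — 3 states:
  u0 = a.((0 + 0) | (0 | 0) + a.(0 + 0)) ⊢ —a→ u1
  u1 = (0 + 0) | (0 | 0) + a.(0 + 0) ⊢ —a→ u2
  u2 = 0 + 0 ⊢ deadlocked
Q's transition system — 3 states:
  v0 = a.((0 + 0) | (0 | 0) + b.(0 + 0)) ⊢ —a→ v1
  v1 = (0 + 0) | (0 | 0) + b.(0 + 0) ⊢ —b→ v2
  v2 = 0 + 0 ⊢ deadlocked
Executing aa from P (initial set {u0}):
  step 1 (a): {u1}
  step 2 (a): {u2}
  P completes σ.
Executing aa from Q (initial set {v0}):
  step 1 (a): {v1}
  step 2 (a): ∅ (Q stuck)

aa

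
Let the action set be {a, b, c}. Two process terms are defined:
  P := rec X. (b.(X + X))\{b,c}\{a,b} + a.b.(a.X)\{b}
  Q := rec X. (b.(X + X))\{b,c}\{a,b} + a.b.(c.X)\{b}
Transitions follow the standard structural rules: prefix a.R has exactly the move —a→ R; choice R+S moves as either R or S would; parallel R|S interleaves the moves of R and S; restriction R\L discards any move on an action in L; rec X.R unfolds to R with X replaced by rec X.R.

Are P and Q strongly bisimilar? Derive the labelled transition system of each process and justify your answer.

P's transition system — 5 states:
  m0 = rec X. (b.(X + X))\{b,c}\{a,b} + a.b.(a.X)\{b} ⊢ —a→ m1
  m1 = b.(a.(rec X. (b.(X + X))\{b,c}\{a,b} + a.b.(a.X)\{b}))\{b} ⊢ —b→ m2
  m2 = (a.(rec X. (b.(X + X))\{b,c}\{a,b} + a.b.(a.X)\{b}))\{b} ⊢ —a→ m3
  m3 = (rec X. (b.(X + X))\{b,c}\{a,b} + a.b.(a.X)\{b})\{b} ⊢ —a→ m4
  m4 = (b.(a.(rec X. (b.(X + X))\{b,c}\{a,b} + a.b.(a.X)\{b}))\{b})\{b} ⊢ stopped
Q's transition system — 5 states:
  n0 = rec X. (b.(X + X))\{b,c}\{a,b} + a.b.(c.X)\{b} ⊢ —a→ n1
  n1 = b.(c.(rec X. (b.(X + X))\{b,c}\{a,b} + a.b.(c.X)\{b}))\{b} ⊢ —b→ n2
  n2 = (c.(rec X. (b.(X + X))\{b,c}\{a,b} + a.b.(c.X)\{b}))\{b} ⊢ —c→ n3
  n3 = (rec X. (b.(X + X))\{b,c}\{a,b} + a.b.(c.X)\{b})\{b} ⊢ —a→ n4
  n4 = (b.(c.(rec X. (b.(X + X))\{b,c}\{a,b} + a.b.(c.X)\{b}))\{b})\{b} ⊢ stopped
Partition-refinement fixed point:
  B0 = {m0}
  B1 = {m1}
  B2 = {m2}
  B3 = {m3, n3}
  B4 = {m4, n4}
  B5 = {n0}
  B6 = {n1}
  B7 = {n2}
m0 ∈ B0, n0 ∈ B5 → different blocks

P ≁ Q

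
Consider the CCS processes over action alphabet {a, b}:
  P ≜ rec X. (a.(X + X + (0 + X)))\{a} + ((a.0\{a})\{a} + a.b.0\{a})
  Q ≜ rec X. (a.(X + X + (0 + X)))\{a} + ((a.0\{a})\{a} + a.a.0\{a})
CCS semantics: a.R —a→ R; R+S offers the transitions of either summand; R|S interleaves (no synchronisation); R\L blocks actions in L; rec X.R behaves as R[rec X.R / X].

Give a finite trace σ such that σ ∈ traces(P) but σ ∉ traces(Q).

LTS(P): 3 reachable states
  m0 = rec X. (a.(X + X + (0 + X)))\{a} + ((a.0\{a})\{a} + a.b.0\{a}) :: --a--▸ m1
  m1 = b.0\{a} :: --b--▸ m2
  m2 = 0\{a} :: ∅
LTS(Q): 3 reachable states
  n0 = rec X. (a.(X + X + (0 + X)))\{a} + ((a.0\{a})\{a} + a.a.0\{a}) :: --a--▸ n1
  n1 = a.0\{a} :: --a--▸ n2
  n2 = 0\{a} :: ∅
Run σ = ⟨ab⟩ on P: start {m0}
  step 1 (a): {m1}
  step 2 (b): {m2}
  ✓ P
Run σ = ⟨ab⟩ on Q: start {n0}
  step 1 (a): {n1}
  step 2 (b): ∅ (Q stuck)

ab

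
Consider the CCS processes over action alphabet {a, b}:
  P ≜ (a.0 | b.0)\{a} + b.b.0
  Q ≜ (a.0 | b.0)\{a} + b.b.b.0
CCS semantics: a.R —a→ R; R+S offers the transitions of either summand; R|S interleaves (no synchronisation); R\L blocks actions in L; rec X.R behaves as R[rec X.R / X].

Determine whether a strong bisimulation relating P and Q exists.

P's transition system — 4 states:
  s0 = (a.0 | b.0)\{a} + b.b.0 → —b→ s1, —b→ s2
  s1 = (a.0 | 0)\{a} → ∅
  s2 = b.0 → —b→ s3
  s3 = 0 → ∅
Q's transition system — 5 states:
  t0 = (a.0 | b.0)\{a} + b.b.b.0 → —b→ t1, —b→ t2
  t1 = (a.0 | 0)\{a} → ∅
  t2 = b.b.0 → —b→ t3
  t3 = b.0 → —b→ t4
  t4 = 0 → ∅
Bisimilarity quotient blocks:
  B0 = {s0}
  B1 = {s1, s3, t1, t4}
  B2 = {s2, t3}
  B3 = {t0}
  B4 = {t2}
s0 ∈ B0, t0 ∈ B3 → different blocks

not bisimilar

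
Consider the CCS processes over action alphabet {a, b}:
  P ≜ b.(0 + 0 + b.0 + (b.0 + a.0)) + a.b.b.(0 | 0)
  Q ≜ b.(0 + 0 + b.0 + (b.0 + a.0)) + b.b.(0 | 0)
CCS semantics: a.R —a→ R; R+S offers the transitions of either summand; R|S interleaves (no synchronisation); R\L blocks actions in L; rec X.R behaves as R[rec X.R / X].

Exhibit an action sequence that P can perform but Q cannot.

a

LTS(P): 6 reachable states
  u0 = b.(0 + 0 + b.0 + (b.0 + a.0)) + a.b.b.(0 | 0) has moves —a→ u1, —b→ u2
  u1 = b.b.(0 | 0) has moves —b→ u3
  u2 = 0 + 0 + b.0 + (b.0 + a.0) has moves —a→ u4, —b→ u4
  u3 = b.(0 | 0) has moves —b→ u5
  u4 = 0 has moves ·
  u5 = 0 | 0 has moves ·
LTS(Q): 5 reachable states
  v0 = b.(0 + 0 + b.0 + (b.0 + a.0)) + b.b.(0 | 0) has moves —b→ v1, —b→ v2
  v1 = 0 + 0 + b.0 + (b.0 + a.0) has moves —a→ v3, —b→ v3
  v2 = b.(0 | 0) has moves —b→ v4
  v3 = 0 has moves ·
  v4 = 0 | 0 has moves ·
Executing a from P (initial set {u0}):
  [1] a ⇒ {u1}
  P completes σ.
Executing a from Q (initial set {v0}):
  [1] a ⇒ ∅ (Q stuck)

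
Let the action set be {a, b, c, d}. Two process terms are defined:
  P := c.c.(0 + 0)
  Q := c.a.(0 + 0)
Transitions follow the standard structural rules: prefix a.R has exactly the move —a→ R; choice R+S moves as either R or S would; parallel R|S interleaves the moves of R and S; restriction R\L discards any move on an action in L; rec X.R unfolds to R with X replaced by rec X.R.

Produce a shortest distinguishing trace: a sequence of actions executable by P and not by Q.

P's transition system — 3 states:
  m0 = c.c.(0 + 0) | ··c··> m1
  m1 = c.(0 + 0) | ··c··> m2
  m2 = 0 + 0 | (no moves)
Q's transition system — 3 states:
  n0 = c.a.(0 + 0) | ··c··> n1
  n1 = a.(0 + 0) | ··a··> n2
  n2 = 0 + 0 | (no moves)
Trace ⟨cc⟩ through P, begin at {m0}:
  step 1 (c): {m1}
  step 2 (c): {m2}
  ✓ P
Trace ⟨cc⟩ through Q, begin at {n0}:
  step 1 (c): {n1}
  step 2 (c): no successor for Q

cc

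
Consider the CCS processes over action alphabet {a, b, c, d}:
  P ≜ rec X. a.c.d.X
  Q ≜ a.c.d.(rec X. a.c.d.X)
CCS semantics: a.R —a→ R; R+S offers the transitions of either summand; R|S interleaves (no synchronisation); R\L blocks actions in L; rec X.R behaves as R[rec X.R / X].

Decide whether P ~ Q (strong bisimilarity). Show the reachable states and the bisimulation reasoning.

LTS(P): 3 reachable states
  m0 = rec X. a.c.d.X → -a-> m1
  m1 = c.d.(rec X. a.c.d.X) → -c-> m2
  m2 = d.(rec X. a.c.d.X) → -d-> m0
LTS(Q): 4 reachable states
  n0 = a.c.d.(rec X. a.c.d.X) → -a-> n1
  n1 = c.d.(rec X. a.c.d.X) → -c-> n2
  n2 = d.(rec X. a.c.d.X) → -d-> n3
  n3 = rec X. a.c.d.X → -a-> n1
Bisimilarity quotient blocks:
  B0 = {m0, n0, n3}
  B1 = {m1, n1}
  B2 = {m2, n2}
m0 ∈ B0, n0 ∈ B0 → same block

YES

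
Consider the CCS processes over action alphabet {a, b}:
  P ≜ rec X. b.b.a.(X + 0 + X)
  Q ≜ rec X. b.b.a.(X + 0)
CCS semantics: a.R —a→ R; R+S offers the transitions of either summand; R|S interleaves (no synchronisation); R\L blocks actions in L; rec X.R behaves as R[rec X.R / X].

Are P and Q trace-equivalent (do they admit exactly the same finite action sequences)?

traces(P) = traces(Q)

P's transition system — 4 states:
  s0 = rec X. b.b.a.(X + 0 + X) ⊢ --b--▸ s1
  s1 = b.a.((rec X. b.b.a.(X + 0 + X)) + 0 + (rec X. b.b.a.(X + 0 + X))) ⊢ --b--▸ s2
  s2 = a.((rec X. b.b.a.(X + 0 + X)) + 0 + (rec X. b.b.a.(X + 0 + X))) ⊢ --a--▸ s3
  s3 = (rec X. b.b.a.(X + 0 + X)) + 0 + (rec X. b.b.a.(X + 0 + X)) ⊢ --b--▸ s1
Q's transition system — 4 states:
  t0 = rec X. b.b.a.(X + 0) ⊢ --b--▸ t1
  t1 = b.a.((rec X. b.b.a.(X + 0)) + 0) ⊢ --b--▸ t2
  t2 = a.((rec X. b.b.a.(X + 0)) + 0) ⊢ --a--▸ t3
  t3 = (rec X. b.b.a.(X + 0)) + 0 ⊢ --b--▸ t1
Bisimilarity quotient blocks:
  B0 = {s0, s3, t0, t3}
  B1 = {s1, t1}
  B2 = {s2, t2}
s0 ∈ B0, t0 ∈ B0 → same block
Bisimilar ⇒ trace-equivalent.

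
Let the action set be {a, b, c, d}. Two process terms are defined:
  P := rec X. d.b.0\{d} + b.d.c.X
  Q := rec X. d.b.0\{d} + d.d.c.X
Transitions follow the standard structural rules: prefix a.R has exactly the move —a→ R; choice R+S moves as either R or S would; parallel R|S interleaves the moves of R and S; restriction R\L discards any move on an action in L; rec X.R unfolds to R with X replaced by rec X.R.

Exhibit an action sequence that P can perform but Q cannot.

b

Reachable graph of P (5 states):
  p0 = rec X. d.b.0\{d} + b.d.c.X has moves =b=> p1, =d=> p2
  p1 = d.c.(rec X. d.b.0\{d} + b.d.c.X) has moves =d=> p3
  p2 = b.0\{d} has moves =b=> p4
  p3 = c.(rec X. d.b.0\{d} + b.d.c.X) has moves =c=> p0
  p4 = 0\{d} has moves ∅
Reachable graph of Q (5 states):
  q0 = rec X. d.b.0\{d} + d.d.c.X has moves =d=> q1, =d=> q2
  q1 = b.0\{d} has moves =b=> q3
  q2 = d.c.(rec X. d.b.0\{d} + d.d.c.X) has moves =d=> q4
  q3 = 0\{d} has moves ∅
  q4 = c.(rec X. d.b.0\{d} + d.d.c.X) has moves =c=> q0
Trace ⟨b⟩ through P, begin at {p0}:
  step 1 (b): {p1}
  — P admits the full trace.
Trace ⟨b⟩ through Q, begin at {q0}:
  step 1 (b): ∅ (Q stuck)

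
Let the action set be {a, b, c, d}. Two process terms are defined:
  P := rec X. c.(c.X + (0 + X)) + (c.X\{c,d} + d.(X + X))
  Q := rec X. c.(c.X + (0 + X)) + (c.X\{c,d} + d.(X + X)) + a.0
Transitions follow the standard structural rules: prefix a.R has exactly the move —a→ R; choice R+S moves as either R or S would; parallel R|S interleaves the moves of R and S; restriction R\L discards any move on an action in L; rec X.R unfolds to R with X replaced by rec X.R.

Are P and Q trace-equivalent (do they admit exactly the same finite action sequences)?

Reachable graph of P (4 states):
  m0 = rec X. c.(c.X + (0 + X)) + (c.X\{c,d} + d.(X + X)) → —c→ m1, —c→ m2, —d→ m3
  m1 = (rec X. c.(c.X + (0 + X)) + (c.X\{c,d} + d.(X + X)))\{c,d} → ∅
  m2 = c.(rec X. c.(c.X + (0 + X)) + (c.X\{c,d} + d.(X + X))) + (0 + (rec X. c.(c.X + (0 + X)) + (c.X\{c,d} + d.(X + X)))) → —c→ m0, —c→ m1, —c→ m2, —d→ m3
  m3 = (rec X. c.(c.X + (0 + X)) + (c.X\{c,d} + d.(X + X))) + (rec X. c.(c.X + (0 + X)) + (c.X\{c,d} + d.(X + X))) → —c→ m1, —c→ m2, —d→ m3
Reachable graph of Q (6 states):
  n0 = rec X. c.(c.X + (0 + X)) + (c.X\{c,d} + d.(X + X)) + a.0 → —a→ n1, —c→ n2, —c→ n3, —d→ n4
  n1 = 0 → ∅
  n2 = (rec X. c.(c.X + (0 + X)) + (c.X\{c,d} + d.(X + X)) + a.0)\{c,d} → —a→ n5
  n3 = c.(rec X. c.(c.X + (0 + X)) + (c.X\{c,d} + d.(X + X)) + a.0) + (0 + (rec X. c.(c.X + (0 + X)) + (c.X\{c,d} + d.(X + X)) + a.0)) → —a→ n1, —c→ n0, —c→ n2, —c→ n3, —d→ n4
  n4 = (rec X. c.(c.X + (0 + X)) + (c.X\{c,d} + d.(X + X)) + a.0) + (rec X. c.(c.X + (0 + X)) + (c.X\{c,d} + d.(X + X)) + a.0) → —a→ n1, —c→ n2, —c→ n3, —d→ n4
  n5 = 0\{c,d} → ∅
Executing a from Q (initial set {n0}):
  [1] a ⇒ {n1}
  Q completes σ.
Executing a from P (initial set {m0}):
  [1] a ⇒ no successor for P

NO — witness ⟨a⟩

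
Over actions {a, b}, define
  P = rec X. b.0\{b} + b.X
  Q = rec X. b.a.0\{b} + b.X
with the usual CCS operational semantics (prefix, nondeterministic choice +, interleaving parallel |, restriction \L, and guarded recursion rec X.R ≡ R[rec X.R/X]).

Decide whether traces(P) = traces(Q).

NO — witness ⟨ba⟩

P's transition system — 2 states:
  s0 = rec X. b.0\{b} + b.X has moves —b→ s0, —b→ s1
  s1 = 0\{b} has moves ∅
Q's transition system — 3 states:
  t0 = rec X. b.a.0\{b} + b.X has moves —b→ t0, —b→ t1
  t1 = a.0\{b} has moves —a→ t2
  t2 = 0\{b} has moves ∅
Trace ⟨ba⟩ through Q, begin at {t0}:
  step 1 (b): {t0, t1}
  step 2 (a): {t2}
  ✓ Q
Trace ⟨ba⟩ through P, begin at {s0}:
  step 1 (b): {s0, s1}
  step 2 (a): ∅ (P stuck)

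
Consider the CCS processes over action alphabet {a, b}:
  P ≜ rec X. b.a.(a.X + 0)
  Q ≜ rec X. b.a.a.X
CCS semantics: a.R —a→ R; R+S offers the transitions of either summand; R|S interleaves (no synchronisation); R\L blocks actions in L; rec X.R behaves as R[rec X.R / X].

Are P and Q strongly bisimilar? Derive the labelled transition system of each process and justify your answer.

P's transition system — 3 states:
  m0 = rec X. b.a.(a.X + 0) :: —b→ m1
  m1 = a.(a.(rec X. b.a.(a.X + 0)) + 0) :: —a→ m2
  m2 = a.(rec X. b.a.(a.X + 0)) + 0 :: —a→ m0
Q's transition system — 3 states:
  n0 = rec X. b.a.a.X :: —b→ n1
  n1 = a.a.(rec X. b.a.a.X) :: —a→ n2
  n2 = a.(rec X. b.a.a.X) :: —a→ n0
Coarsest stable partition (strong bisimilarity classes):
  B0 = {m0, n0}
  B1 = {m1, n1}
  B2 = {m2, n2}
m0 ∈ B0, n0 ∈ B0 → same block

P ~ Q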